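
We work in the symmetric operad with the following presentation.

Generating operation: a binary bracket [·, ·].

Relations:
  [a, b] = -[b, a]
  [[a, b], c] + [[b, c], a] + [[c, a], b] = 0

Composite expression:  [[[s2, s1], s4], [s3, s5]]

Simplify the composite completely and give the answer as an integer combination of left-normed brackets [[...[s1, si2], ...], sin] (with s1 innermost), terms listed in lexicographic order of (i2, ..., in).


-[[[[s1, s2], s4], s3], s5] + [[[[s1, s2], s4], s5], s3]

In the tensor algebra, words opening s1 carry the s1-anchored form.
Composite bracket: [[[s2, s1], s4], [s3, s5]]
Applying ab - ba throughout gives 16 signed words (2^4 = 16).
Words beginning with s1 determine it all:
  sign of s1s2s4s3s5 is -1, so it contributes -[[[[s1, s2], s4], s3], s5]
  sign of s1s2s4s5s3 is +1, so it contributes +[[[[s1, s2], s4], s5], s3]


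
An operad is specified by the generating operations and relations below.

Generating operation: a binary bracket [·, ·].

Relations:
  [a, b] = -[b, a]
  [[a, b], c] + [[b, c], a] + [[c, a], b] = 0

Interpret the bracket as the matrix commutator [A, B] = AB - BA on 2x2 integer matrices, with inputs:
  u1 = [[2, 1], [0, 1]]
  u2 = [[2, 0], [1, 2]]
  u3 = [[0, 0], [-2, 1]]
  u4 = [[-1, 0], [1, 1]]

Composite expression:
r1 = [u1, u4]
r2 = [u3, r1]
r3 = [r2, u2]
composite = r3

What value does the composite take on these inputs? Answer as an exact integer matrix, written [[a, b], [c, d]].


[[-2, 0], [-8, 2]]

[u1, u4] = [[1, 2], [-1, -1]]
[u3, [u1, u4]] = [[4, -2], [-5, -4]]
[[u3, [u1, u4]], u2] = [[-2, 0], [-8, 2]]


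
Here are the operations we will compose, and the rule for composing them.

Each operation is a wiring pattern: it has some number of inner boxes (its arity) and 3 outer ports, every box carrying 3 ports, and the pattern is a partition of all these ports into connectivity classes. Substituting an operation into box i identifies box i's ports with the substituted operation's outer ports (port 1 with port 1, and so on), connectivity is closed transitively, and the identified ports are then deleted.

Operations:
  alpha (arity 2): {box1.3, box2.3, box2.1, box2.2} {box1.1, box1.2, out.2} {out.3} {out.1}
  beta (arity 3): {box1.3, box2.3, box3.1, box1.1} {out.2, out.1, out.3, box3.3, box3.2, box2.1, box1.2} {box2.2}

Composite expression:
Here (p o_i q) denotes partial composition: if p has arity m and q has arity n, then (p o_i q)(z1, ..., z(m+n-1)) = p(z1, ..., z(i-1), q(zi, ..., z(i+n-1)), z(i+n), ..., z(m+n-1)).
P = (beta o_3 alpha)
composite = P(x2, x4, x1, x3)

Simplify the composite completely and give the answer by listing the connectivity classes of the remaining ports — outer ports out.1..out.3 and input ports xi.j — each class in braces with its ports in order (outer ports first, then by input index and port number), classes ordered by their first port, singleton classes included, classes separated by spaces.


{out.1, out.2, out.3, x1.1, x1.2, x2.2, x4.1} {x1.3, x3.1, x3.2, x3.3} {x2.1, x2.3, x4.3} {x4.2}


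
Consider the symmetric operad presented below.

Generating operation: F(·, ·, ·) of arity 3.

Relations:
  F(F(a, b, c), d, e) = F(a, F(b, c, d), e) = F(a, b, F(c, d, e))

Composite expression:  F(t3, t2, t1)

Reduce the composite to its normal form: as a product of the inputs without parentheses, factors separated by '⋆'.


t3 ⋆ t2 ⋆ t1

All parenthesizations of F agree; list the t-inputs left to right.
F(t3, t2, t1) collapses to t3 ⋆ t2 ⋆ t1


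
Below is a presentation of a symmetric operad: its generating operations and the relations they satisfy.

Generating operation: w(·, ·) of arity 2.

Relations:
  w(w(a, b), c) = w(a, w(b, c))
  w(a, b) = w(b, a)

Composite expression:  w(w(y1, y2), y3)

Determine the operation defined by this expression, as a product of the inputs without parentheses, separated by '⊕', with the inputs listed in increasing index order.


With w associative and commutative, the y-input set is all that matters.
w(y1, y2) flattens to y1 ⊕ y2
w(w(y1, y2), y3) flattens to y1 ⊕ y2 ⊕ y3
putting the inputs in ascending order: y1 ⊕ y2 ⊕ y3

y1 ⊕ y2 ⊕ y3


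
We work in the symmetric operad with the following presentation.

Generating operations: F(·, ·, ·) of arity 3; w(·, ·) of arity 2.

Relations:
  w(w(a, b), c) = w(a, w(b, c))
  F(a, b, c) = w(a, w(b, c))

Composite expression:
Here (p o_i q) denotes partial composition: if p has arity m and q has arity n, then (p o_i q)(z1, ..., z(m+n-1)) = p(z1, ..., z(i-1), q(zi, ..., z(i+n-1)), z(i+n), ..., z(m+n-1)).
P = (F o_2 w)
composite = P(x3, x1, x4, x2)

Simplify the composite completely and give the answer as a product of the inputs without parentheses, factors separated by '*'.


Every regrouping of F is equal, so read the x-inputs in written order.
w(x1, x4) unparenthesizes to x1 * x4
F(x3, w(x1, x4), x2) unparenthesizes to x3 * x1 * x4 * x2

x3 * x1 * x4 * x2


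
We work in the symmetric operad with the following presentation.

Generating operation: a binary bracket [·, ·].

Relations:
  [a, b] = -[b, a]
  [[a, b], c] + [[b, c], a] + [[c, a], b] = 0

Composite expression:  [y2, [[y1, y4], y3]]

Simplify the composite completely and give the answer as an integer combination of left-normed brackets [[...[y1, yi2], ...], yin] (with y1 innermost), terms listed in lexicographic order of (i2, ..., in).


A multilinear Lie element is pinned by y1-initial words (y1 innermost).
Composite bracket: [y2, [[y1, y4], y3]]
Under [a, b] = ab - ba we get 8 signed associative words (2^3 = 8).
Keep just the words that open with y1:
  sign of y1y4y3y2 is -1, so it contributes -[[[y1, y4], y3], y2]

-[[[y1, y4], y3], y2]


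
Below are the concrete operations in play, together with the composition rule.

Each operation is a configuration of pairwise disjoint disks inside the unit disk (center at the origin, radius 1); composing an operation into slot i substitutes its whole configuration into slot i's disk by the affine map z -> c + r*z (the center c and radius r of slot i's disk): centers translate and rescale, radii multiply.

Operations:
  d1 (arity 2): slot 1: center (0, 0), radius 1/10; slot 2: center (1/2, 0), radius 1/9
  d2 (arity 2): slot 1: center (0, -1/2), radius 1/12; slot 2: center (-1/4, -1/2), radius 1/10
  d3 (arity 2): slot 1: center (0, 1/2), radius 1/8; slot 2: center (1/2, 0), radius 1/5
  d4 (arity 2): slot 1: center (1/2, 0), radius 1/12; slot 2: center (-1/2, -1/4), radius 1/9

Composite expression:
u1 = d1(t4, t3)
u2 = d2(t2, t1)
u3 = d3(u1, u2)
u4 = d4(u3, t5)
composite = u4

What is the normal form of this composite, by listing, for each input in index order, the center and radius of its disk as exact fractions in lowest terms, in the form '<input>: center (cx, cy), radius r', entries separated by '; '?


t1: center (43/80, -1/120), radius 1/600; t2: center (13/24, -1/120), radius 1/720; t3: center (97/192, 1/24), radius 1/864; t4: center (1/2, 1/24), radius 1/960; t5: center (-1/2, -1/4), radius 1/9

Follow each t-input down from d4: c' goes to c + r*c', radius to r*r'.
input t4: applying the 3 nested substitutions gives center (1/2, 1/24), radius 1/960
input t3: applying the 3 nested substitutions gives center (97/192, 1/24), radius 1/864
input t2: applying the 3 nested substitutions gives center (13/24, -1/120), radius 1/720
input t1: applying the 3 nested substitutions gives center (43/80, -1/120), radius 1/600
input t5: applying the 1 nested substitution gives center (-1/2, -1/4), radius 1/9


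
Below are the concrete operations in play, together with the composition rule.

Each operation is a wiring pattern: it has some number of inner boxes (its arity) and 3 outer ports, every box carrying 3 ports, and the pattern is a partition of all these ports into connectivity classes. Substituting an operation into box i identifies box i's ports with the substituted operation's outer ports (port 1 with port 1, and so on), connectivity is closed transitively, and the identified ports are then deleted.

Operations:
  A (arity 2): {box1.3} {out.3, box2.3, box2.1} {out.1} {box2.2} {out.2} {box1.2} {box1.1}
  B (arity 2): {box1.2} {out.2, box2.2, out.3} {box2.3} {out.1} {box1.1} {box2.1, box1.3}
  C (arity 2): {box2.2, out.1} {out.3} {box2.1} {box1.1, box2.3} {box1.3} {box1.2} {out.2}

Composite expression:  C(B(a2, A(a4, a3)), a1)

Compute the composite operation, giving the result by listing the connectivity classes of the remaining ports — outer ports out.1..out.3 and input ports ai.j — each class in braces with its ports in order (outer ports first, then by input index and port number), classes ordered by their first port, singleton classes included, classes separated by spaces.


{out.1, a1.2} {out.2} {out.3} {a1.1} {a1.3} {a2.1} {a2.2} {a2.3} {a3.1, a3.3} {a3.2} {a4.1} {a4.2} {a4.3}

After gluing at C, chains via deleted ports link the a-ports.
the subtree at A composes to {out.1} {out.2} {out.3, a3.1, a3.3} {a3.2} {a4.1} {a4.2} {a4.3} on (a4, a3); out.j = own outer ports
the subtree at B composes to {out.1} {out.2, out.3} {a2.1} {a2.2} {a2.3} {a3.1, a3.3} {a3.2} {a4.1} {a4.2} {a4.3} on (a2, a4, a3); out.j = own outer ports
the subtree at C composes to {out.1, a1.2} {out.2} {out.3} {a1.1} {a1.3} {a2.1} {a2.2} {a2.3} {a3.1, a3.3} {a3.2} {a4.1} {a4.2} {a4.3} on (a2, a4, a3, a1); out.j = own outer ports


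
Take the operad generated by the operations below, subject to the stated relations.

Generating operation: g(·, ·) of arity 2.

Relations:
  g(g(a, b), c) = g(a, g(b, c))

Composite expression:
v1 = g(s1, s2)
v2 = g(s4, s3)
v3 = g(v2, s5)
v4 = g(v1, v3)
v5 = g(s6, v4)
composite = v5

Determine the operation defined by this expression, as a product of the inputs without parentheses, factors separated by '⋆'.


s6 ⋆ s1 ⋆ s2 ⋆ s4 ⋆ s3 ⋆ s5

Under associativity of g, the answer is the s's in reading order.
g(s1, s2) linearizes to s1 ⋆ s2
g(s4, s3) linearizes to s4 ⋆ s3
g(g(s4, s3), s5) linearizes to s4 ⋆ s3 ⋆ s5
g(g(s1, s2), g(g(s4, s3), s5)) linearizes to s1 ⋆ s2 ⋆ s4 ⋆ s3 ⋆ s5
g(s6, g(g(s1, s2), g(g(s4, s3), s5))) linearizes to s6 ⋆ s1 ⋆ s2 ⋆ s4 ⋆ s3 ⋆ s5


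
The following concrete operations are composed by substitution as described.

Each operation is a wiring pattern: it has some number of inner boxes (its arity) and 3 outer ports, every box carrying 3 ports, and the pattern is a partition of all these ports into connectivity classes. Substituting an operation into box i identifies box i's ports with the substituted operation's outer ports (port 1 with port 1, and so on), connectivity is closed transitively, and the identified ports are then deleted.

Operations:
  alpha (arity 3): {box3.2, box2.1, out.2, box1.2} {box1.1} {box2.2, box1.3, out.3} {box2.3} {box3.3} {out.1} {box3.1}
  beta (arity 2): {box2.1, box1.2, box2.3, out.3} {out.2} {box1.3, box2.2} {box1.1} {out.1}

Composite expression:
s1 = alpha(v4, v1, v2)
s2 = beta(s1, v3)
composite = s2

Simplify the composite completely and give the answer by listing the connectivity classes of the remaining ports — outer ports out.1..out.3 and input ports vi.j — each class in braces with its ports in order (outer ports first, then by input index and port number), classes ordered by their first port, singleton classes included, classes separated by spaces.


Reachability decides: close wires over beta-identified ports.
composing alpha on (v4, v1, v2), with out.j its own outer ports: {out.1} {out.2, v1.1, v2.2, v4.2} {out.3, v1.2, v4.3} {v1.3} {v2.1} {v2.3} {v4.1}
composing beta on (v4, v1, v2, v3), with out.j its own outer ports: {out.1} {out.2} {out.3, v1.1, v2.2, v3.1, v3.3, v4.2} {v1.2, v3.2, v4.3} {v1.3} {v2.1} {v2.3} {v4.1}

{out.1} {out.2} {out.3, v1.1, v2.2, v3.1, v3.3, v4.2} {v1.2, v3.2, v4.3} {v1.3} {v2.1} {v2.3} {v4.1}


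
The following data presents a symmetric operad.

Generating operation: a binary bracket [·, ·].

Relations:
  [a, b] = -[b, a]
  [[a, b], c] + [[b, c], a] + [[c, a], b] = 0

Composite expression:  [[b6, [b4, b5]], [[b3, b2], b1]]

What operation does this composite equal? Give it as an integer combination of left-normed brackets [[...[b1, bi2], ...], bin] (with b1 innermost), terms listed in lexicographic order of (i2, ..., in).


[[[[[b1, b2], b3], b4], b5], b6] - [[[[[b1, b2], b3], b5], b4], b6] - [[[[[b1, b2], b3], b6], b4], b5] + [[[[[b1, b2], b3], b6], b5], b4] - [[[[[b1, b3], b2], b4], b5], b6] + [[[[[b1, b3], b2], b5], b4], b6] + [[[[[b1, b3], b2], b6], b4], b5] - [[[[[b1, b3], b2], b6], b5], b4]

Expand each bracket as ab - ba; the b1-initial words give the coefficients.
Composite bracket: [[b6, [b4, b5]], [[b3, b2], b1]]
Each bracket splits as ab - ba, giving 32 signed words (2^5 = 32).
Only words starting with b1 matter:
  the word b1b2b3b4b5b6 carries sign +1 and contributes +[[[[[b1, b2], b3], b4], b5], b6]
  the word b1b2b3b5b4b6 carries sign -1 and contributes -[[[[[b1, b2], b3], b5], b4], b6]
  the word b1b2b3b6b4b5 carries sign -1 and contributes -[[[[[b1, b2], b3], b6], b4], b5]
  the word b1b2b3b6b5b4 carries sign +1 and contributes +[[[[[b1, b2], b3], b6], b5], b4]
  the word b1b3b2b4b5b6 carries sign -1 and contributes -[[[[[b1, b3], b2], b4], b5], b6]
  the word b1b3b2b5b4b6 carries sign +1 and contributes +[[[[[b1, b3], b2], b5], b4], b6]
  the word b1b3b2b6b4b5 carries sign +1 and contributes +[[[[[b1, b3], b2], b6], b4], b5]
  the word b1b3b2b6b5b4 carries sign -1 and contributes -[[[[[b1, b3], b2], b6], b5], b4]


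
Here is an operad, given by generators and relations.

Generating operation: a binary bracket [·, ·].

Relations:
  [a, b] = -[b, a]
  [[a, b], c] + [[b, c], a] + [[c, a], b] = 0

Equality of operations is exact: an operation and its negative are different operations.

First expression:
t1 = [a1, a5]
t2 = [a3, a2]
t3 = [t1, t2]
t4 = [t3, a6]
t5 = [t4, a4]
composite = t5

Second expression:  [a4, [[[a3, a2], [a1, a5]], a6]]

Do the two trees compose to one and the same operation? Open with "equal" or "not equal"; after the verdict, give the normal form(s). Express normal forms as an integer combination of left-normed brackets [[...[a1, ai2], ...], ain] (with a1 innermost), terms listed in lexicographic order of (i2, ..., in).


The first expression reduces to -[[[[[a1, a5], a2], a3], a6], a4] + [[[[[a1, a5], a3], a2], a6], a4]
The second expression reduces to -[[[[[a1, a5], a2], a3], a6], a4] + [[[[[a1, a5], a3], a2], a6], a4]
Identical normal forms: equal.

equal; the common form is -[[[[[a1, a5], a2], a3], a6], a4] + [[[[[a1, a5], a3], a2], a6], a4]


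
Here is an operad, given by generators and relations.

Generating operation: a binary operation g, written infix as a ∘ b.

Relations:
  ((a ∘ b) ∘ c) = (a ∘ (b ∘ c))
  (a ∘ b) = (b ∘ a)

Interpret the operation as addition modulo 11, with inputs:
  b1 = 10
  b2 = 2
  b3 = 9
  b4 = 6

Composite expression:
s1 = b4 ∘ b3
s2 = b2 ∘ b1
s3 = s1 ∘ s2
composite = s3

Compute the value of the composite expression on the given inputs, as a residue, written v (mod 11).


(b4 ∘ b3) = 4
(b2 ∘ b1) = 1
((b4 ∘ b3) ∘ (b2 ∘ b1)) = 5

5 (mod 11)


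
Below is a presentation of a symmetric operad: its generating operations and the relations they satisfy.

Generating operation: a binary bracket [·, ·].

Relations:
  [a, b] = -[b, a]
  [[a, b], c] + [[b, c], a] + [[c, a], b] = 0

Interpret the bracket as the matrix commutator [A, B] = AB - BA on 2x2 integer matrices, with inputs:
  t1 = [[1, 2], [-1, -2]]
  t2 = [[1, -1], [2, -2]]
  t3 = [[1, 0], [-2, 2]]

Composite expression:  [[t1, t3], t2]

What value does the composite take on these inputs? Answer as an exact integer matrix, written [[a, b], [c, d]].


[[11, 2], [37, -11]]

[t1, t3] = [[-4, 2], [7, 4]]
[[t1, t3], t2] = [[11, 2], [37, -11]]


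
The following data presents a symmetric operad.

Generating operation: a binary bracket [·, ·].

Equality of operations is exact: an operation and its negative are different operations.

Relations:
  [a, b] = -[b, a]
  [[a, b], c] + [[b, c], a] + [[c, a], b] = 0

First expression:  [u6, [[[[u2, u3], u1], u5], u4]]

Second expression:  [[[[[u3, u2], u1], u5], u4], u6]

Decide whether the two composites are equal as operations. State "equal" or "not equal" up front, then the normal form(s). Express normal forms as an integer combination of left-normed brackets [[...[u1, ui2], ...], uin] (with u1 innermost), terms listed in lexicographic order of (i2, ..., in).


equal: each reduces to [[[[[u1, u2], u3], u5], u4], u6] - [[[[[u1, u3], u2], u5], u4], u6]

In normal form, the first expression is [[[[[u1, u2], u3], u5], u4], u6] - [[[[[u1, u3], u2], u5], u4], u6]
In normal form, the second expression is [[[[[u1, u2], u3], u5], u4], u6] - [[[[[u1, u3], u2], u5], u4], u6]
Identical normal forms: equal.


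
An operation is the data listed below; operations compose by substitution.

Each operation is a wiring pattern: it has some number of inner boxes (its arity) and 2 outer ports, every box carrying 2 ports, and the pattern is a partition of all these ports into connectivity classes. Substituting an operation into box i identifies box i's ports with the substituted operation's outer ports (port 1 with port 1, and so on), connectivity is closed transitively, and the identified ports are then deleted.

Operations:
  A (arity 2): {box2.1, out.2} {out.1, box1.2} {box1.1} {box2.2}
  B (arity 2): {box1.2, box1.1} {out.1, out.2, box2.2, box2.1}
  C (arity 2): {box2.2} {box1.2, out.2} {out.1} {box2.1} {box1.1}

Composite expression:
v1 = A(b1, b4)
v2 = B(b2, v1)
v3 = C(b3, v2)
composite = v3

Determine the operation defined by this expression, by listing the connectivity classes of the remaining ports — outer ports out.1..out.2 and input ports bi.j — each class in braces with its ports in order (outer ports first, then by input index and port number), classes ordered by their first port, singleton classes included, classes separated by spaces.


{out.1} {out.2, b3.2} {b1.1} {b1.2, b4.1} {b2.1, b2.2} {b3.1} {b4.2}


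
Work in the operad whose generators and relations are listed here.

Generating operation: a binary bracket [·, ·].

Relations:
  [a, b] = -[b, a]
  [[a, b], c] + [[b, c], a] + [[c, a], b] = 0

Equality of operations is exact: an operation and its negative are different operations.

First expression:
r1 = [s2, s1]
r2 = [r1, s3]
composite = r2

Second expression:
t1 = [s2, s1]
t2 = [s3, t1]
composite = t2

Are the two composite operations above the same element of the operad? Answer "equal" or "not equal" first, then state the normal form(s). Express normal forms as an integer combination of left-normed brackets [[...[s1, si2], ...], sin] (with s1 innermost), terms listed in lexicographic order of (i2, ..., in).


not equal; the first gives -[[s1, s2], s3] and the second [[s1, s2], s3]


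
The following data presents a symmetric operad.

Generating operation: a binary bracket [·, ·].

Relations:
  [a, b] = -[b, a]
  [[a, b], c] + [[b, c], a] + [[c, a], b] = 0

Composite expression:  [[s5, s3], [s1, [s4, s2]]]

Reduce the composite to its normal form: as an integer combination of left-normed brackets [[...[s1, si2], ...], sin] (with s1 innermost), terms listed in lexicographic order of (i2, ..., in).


-[[[[s1, s2], s4], s3], s5] + [[[[s1, s2], s4], s5], s3] + [[[[s1, s4], s2], s3], s5] - [[[[s1, s4], s2], s5], s3]


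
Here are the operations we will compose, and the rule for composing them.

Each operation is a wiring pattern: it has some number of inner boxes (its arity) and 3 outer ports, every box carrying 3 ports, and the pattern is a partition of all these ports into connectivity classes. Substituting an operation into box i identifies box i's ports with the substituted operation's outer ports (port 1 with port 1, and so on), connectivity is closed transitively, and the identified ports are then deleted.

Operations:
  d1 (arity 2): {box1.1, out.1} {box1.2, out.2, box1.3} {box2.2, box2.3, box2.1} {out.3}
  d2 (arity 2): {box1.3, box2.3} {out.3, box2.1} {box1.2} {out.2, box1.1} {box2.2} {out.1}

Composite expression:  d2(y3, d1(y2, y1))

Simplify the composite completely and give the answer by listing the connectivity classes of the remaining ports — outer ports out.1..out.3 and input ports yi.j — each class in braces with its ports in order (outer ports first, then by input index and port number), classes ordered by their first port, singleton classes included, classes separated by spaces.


{out.1} {out.2, y3.1} {out.3, y2.1} {y1.1, y1.2, y1.3} {y2.2, y2.3} {y3.2} {y3.3}

Connectivity passes through glued d2-boundaries; trace each wire chain.
composing d1 on (y2, y1), with out.j its own outer ports: {out.1, y2.1} {out.2, y2.2, y2.3} {out.3} {y1.1, y1.2, y1.3}
composing d2 on (y3, y2, y1), with out.j its own outer ports: {out.1} {out.2, y3.1} {out.3, y2.1} {y1.1, y1.2, y1.3} {y2.2, y2.3} {y3.2} {y3.3}


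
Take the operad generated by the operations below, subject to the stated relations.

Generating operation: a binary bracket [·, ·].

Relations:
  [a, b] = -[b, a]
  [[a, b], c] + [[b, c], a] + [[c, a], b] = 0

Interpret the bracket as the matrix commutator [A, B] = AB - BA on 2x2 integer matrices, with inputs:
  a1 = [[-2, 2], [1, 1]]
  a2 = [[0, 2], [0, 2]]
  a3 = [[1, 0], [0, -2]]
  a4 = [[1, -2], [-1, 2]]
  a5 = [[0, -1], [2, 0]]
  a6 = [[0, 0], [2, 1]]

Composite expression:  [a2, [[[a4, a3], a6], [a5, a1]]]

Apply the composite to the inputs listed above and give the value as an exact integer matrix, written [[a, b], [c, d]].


[[228, 132], [228, -228]]

[a4, a3] = [[0, 6], [-3, 0]]
[[a4, a3], a6] = [[12, 6], [3, -12]]
[a5, a1] = [[-5, -3], [-6, 5]]
[[[a4, a3], a6], [a5, a1]] = [[-27, -12], [114, 27]]
[a2, [[[a4, a3], a6], [a5, a1]]] = [[228, 132], [228, -228]]


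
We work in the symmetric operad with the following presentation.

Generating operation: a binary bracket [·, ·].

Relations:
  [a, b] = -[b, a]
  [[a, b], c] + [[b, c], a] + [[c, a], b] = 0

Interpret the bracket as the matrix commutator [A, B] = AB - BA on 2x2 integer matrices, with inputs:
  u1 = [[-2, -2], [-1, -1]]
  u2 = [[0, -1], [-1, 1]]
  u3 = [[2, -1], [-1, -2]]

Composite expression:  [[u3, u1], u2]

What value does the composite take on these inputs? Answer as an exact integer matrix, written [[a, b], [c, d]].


[[14, -7], [-7, -14]]

[u3, u1] = [[-1, -9], [5, 1]]
[[u3, u1], u2] = [[14, -7], [-7, -14]]


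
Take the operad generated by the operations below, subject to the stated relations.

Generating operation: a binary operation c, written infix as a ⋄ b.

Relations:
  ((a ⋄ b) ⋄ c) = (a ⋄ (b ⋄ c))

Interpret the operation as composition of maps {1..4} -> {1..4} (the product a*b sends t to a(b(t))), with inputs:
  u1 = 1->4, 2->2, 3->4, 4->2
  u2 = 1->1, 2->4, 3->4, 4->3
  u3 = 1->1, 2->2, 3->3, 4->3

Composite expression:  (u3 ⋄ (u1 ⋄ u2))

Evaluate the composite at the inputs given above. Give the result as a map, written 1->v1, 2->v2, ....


(u1 ⋄ u2) = 1->4, 2->2, 3->2, 4->4
(u3 ⋄ (u1 ⋄ u2)) = 1->3, 2->2, 3->2, 4->3

1->3, 2->2, 3->2, 4->3


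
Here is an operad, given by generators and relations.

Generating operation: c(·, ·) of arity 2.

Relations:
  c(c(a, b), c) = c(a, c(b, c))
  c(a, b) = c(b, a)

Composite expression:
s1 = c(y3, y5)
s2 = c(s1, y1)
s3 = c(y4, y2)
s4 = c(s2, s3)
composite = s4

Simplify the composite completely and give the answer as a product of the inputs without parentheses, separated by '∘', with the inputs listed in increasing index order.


With c associative and commutative, the y-input set is all that matters.
c(y3, y5) unparenthesizes to y3 ∘ y5
c(c(y3, y5), y1) unparenthesizes to y3 ∘ y5 ∘ y1
c(y4, y2) unparenthesizes to y4 ∘ y2
c(c(c(y3, y5), y1), c(y4, y2)) unparenthesizes to y3 ∘ y5 ∘ y1 ∘ y4 ∘ y2
reordering the factors by index: y1 ∘ y2 ∘ y3 ∘ y4 ∘ y5

y1 ∘ y2 ∘ y3 ∘ y4 ∘ y5


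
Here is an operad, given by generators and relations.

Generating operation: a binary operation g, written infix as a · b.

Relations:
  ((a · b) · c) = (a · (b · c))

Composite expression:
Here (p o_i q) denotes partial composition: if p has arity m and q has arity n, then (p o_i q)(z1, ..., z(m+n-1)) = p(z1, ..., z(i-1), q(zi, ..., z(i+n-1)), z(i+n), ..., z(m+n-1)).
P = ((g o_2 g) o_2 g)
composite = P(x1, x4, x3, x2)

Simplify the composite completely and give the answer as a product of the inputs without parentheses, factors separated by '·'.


Key point: g is associative — brackets drop, the x-order remains.
(x4 · x3) collapses to x4 · x3
((x4 · x3) · x2) collapses to x4 · x3 · x2
(x1 · ((x4 · x3) · x2)) collapses to x1 · x4 · x3 · x2

x1 · x4 · x3 · x2


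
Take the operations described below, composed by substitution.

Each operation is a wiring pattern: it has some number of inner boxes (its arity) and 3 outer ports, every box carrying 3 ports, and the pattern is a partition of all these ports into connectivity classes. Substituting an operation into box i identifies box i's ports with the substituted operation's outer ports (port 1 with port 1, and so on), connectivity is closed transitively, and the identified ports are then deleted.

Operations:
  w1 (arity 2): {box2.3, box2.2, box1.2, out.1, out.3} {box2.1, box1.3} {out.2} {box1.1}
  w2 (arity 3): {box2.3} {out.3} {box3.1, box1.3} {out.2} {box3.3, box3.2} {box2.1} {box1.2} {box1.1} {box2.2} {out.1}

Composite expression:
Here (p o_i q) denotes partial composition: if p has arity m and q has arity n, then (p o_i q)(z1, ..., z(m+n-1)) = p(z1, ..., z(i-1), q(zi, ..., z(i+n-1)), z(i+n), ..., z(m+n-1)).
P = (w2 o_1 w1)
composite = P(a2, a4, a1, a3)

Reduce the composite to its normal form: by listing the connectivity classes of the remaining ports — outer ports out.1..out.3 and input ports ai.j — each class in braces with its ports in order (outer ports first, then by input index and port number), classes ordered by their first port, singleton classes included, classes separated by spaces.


Substituting into w2 glues patterns; closure does the rest.
composing w1 on (a2, a4), with out.j its own outer ports: {out.1, out.3, a2.2, a4.2, a4.3} {out.2} {a2.1} {a2.3, a4.1}
composing w2 on (a2, a4, a1, a3), with out.j its own outer ports: {out.1} {out.2} {out.3} {a1.1} {a1.2} {a1.3} {a2.1} {a2.2, a3.1, a4.2, a4.3} {a2.3, a4.1} {a3.2, a3.3}

{out.1} {out.2} {out.3} {a1.1} {a1.2} {a1.3} {a2.1} {a2.2, a3.1, a4.2, a4.3} {a2.3, a4.1} {a3.2, a3.3}


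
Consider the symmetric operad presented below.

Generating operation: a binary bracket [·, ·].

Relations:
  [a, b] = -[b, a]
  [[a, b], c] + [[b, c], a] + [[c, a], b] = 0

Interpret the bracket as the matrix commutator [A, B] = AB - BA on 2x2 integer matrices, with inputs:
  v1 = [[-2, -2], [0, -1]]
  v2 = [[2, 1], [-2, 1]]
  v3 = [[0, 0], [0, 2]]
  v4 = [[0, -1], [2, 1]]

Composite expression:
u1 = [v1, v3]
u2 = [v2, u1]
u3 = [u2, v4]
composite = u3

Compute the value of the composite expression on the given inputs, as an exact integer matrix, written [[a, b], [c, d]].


[v1, v3] = [[0, -4], [0, 0]]
[v2, [v1, v3]] = [[-8, -4], [0, 8]]
[[v2, [v1, v3]], v4] = [[-8, 12], [32, 8]]

[[-8, 12], [32, 8]]


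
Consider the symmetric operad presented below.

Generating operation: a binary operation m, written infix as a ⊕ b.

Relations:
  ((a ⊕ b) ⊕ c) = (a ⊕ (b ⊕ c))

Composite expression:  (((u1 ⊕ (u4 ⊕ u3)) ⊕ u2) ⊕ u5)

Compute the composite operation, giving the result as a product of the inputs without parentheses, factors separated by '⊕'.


Key point: m is associative — brackets drop, the u-order remains.
(u4 ⊕ u3) spells out as u4 ⊕ u3
(u1 ⊕ (u4 ⊕ u3)) spells out as u1 ⊕ u4 ⊕ u3
((u1 ⊕ (u4 ⊕ u3)) ⊕ u2) spells out as u1 ⊕ u4 ⊕ u3 ⊕ u2
(((u1 ⊕ (u4 ⊕ u3)) ⊕ u2) ⊕ u5) spells out as u1 ⊕ u4 ⊕ u3 ⊕ u2 ⊕ u5

u1 ⊕ u4 ⊕ u3 ⊕ u2 ⊕ u5


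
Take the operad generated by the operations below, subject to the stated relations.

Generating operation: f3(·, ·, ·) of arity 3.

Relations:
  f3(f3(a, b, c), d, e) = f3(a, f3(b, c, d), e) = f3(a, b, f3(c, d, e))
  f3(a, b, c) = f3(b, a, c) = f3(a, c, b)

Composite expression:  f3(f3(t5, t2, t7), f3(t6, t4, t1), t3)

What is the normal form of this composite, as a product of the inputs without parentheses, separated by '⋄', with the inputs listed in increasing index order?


t1 ⋄ t2 ⋄ t3 ⋄ t4 ⋄ t5 ⋄ t6 ⋄ t7

Any arrangement under f3 is one operation, so sort the t-inputs.
f3(t5, t2, t7) collapses to t5 ⋄ t2 ⋄ t7
f3(t6, t4, t1) collapses to t6 ⋄ t4 ⋄ t1
f3(f3(t5, t2, t7), f3(t6, t4, t1), t3) collapses to t5 ⋄ t2 ⋄ t7 ⋄ t6 ⋄ t4 ⋄ t1 ⋄ t3
sorting the factors by input index: t1 ⋄ t2 ⋄ t3 ⋄ t4 ⋄ t5 ⋄ t6 ⋄ t7


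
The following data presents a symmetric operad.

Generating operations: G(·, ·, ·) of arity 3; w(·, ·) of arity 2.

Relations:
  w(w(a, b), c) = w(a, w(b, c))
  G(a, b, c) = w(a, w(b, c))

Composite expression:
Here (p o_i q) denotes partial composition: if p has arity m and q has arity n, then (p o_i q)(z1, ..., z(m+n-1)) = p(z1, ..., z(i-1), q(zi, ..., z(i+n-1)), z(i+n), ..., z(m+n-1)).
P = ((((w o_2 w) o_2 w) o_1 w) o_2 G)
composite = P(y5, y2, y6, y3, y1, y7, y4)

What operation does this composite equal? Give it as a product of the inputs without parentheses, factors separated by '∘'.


y5 ∘ y2 ∘ y6 ∘ y3 ∘ y1 ∘ y7 ∘ y4

Every regrouping of w is equal, so read the y-inputs in written order.
G(y2, y6, y3) spells out as y2 ∘ y6 ∘ y3
w(y5, G(y2, y6, y3)) spells out as y5 ∘ y2 ∘ y6 ∘ y3
w(y1, y7) spells out as y1 ∘ y7
w(w(y1, y7), y4) spells out as y1 ∘ y7 ∘ y4
w(w(y5, G(y2, y6, y3)), w(w(y1, y7), y4)) spells out as y5 ∘ y2 ∘ y6 ∘ y3 ∘ y1 ∘ y7 ∘ y4


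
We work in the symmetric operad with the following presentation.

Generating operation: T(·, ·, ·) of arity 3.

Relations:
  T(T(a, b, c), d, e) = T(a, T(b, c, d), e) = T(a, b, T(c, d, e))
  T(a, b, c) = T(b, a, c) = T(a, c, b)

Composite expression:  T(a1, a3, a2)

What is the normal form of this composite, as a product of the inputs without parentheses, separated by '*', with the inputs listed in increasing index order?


a1 * a2 * a3

Both nesting and order wash out for T; what remains is which a's occur.
T(a1, a3, a2) collapses to a1 * a3 * a2
rearranged into index order: a1 * a2 * a3


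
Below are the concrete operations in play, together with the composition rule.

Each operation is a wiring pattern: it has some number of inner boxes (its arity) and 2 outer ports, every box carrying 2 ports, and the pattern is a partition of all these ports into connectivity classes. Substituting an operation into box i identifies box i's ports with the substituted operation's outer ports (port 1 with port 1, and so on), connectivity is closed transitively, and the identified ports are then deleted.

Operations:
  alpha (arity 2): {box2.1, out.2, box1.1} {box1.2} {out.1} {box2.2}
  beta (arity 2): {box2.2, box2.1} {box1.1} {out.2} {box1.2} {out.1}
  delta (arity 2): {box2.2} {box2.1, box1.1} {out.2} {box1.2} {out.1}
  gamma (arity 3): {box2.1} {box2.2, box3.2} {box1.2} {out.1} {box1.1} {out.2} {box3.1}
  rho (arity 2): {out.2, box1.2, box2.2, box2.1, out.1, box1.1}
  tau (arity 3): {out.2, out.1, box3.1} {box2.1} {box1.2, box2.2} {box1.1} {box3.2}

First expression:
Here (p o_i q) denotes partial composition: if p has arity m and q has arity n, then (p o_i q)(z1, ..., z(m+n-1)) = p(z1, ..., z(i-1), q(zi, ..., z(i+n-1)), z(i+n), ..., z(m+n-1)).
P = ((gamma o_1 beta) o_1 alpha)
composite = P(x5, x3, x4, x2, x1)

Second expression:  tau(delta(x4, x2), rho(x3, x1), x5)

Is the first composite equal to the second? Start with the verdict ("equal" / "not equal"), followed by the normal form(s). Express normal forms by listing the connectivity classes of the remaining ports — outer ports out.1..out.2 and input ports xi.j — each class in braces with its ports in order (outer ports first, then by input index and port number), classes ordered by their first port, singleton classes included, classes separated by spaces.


not equal; the first gives {out.1} {out.2} {x1.1} {x1.2, x2.2} {x2.1} {x3.1, x5.1} {x3.2} {x4.1, x4.2} {x5.2} and the second {out.1, out.2, x5.1} {x1.1, x1.2, x3.1, x3.2} {x2.1, x4.1} {x2.2} {x4.2} {x5.2}

The first expression, normalized: {out.1} {out.2} {x1.1} {x1.2, x2.2} {x2.1} {x3.1, x5.1} {x3.2} {x4.1, x4.2} {x5.2}
The second expression, normalized: {out.1, out.2, x5.1} {x1.1, x1.2, x3.1, x3.2} {x2.1, x4.1} {x2.2} {x4.2} {x5.2}
They disagree, so not equal.


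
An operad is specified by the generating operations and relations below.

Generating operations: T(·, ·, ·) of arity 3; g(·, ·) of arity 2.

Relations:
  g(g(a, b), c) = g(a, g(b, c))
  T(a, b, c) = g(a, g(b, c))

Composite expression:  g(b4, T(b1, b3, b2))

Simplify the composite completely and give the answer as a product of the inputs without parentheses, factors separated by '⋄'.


b4 ⋄ b1 ⋄ b3 ⋄ b2

Under associativity of g, the answer is the b's in reading order.
T(b1, b3, b2) flattens to b1 ⋄ b3 ⋄ b2
g(b4, T(b1, b3, b2)) flattens to b4 ⋄ b1 ⋄ b3 ⋄ b2


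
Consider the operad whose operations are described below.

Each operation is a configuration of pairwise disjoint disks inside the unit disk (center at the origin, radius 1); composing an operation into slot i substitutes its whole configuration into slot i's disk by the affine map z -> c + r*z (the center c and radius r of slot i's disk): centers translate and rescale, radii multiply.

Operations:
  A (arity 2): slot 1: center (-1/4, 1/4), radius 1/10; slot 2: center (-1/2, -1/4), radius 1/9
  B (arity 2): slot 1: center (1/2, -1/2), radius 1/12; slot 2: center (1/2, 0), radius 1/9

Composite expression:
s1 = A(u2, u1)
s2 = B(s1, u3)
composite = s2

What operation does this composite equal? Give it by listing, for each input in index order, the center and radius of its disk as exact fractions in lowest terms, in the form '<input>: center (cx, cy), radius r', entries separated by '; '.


Each u-disk chains the slot maps above it in B; radii multiply.
u2: after 2 affine steps, its disk has center (23/48, -23/48), radius 1/120
u1: after 2 affine steps, its disk has center (11/24, -25/48), radius 1/108
u3: after 1 affine step, its disk has center (1/2, 0), radius 1/9

u1: center (11/24, -25/48), radius 1/108; u2: center (23/48, -23/48), radius 1/120; u3: center (1/2, 0), radius 1/9


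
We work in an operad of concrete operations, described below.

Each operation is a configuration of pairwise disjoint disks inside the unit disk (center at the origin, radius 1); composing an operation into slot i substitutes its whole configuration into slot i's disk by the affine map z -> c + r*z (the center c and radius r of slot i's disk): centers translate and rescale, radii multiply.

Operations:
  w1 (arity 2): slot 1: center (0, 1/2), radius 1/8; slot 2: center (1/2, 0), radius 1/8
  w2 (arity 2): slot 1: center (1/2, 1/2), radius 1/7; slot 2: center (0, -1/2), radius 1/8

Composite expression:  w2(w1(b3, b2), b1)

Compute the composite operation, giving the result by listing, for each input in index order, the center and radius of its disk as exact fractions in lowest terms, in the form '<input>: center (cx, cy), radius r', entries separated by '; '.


Below w2, radii multiply path by path; the b-disk centers shift.
b3: after 2 affine steps, its disk has center (1/2, 4/7), radius 1/56
b2: after 2 affine steps, its disk has center (4/7, 1/2), radius 1/56
b1: after 1 affine step, its disk has center (0, -1/2), radius 1/8

b1: center (0, -1/2), radius 1/8; b2: center (4/7, 1/2), radius 1/56; b3: center (1/2, 4/7), radius 1/56


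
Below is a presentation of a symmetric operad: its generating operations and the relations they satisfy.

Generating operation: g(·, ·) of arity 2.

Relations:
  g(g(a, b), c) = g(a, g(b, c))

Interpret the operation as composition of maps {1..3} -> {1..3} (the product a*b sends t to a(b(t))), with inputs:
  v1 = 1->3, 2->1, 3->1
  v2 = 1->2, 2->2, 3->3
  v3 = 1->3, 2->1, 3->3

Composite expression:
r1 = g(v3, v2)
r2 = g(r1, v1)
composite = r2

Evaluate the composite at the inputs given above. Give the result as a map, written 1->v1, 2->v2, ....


g(v3, v2) = 1->1, 2->1, 3->3
g(g(v3, v2), v1) = 1->3, 2->1, 3->1

1->3, 2->1, 3->1


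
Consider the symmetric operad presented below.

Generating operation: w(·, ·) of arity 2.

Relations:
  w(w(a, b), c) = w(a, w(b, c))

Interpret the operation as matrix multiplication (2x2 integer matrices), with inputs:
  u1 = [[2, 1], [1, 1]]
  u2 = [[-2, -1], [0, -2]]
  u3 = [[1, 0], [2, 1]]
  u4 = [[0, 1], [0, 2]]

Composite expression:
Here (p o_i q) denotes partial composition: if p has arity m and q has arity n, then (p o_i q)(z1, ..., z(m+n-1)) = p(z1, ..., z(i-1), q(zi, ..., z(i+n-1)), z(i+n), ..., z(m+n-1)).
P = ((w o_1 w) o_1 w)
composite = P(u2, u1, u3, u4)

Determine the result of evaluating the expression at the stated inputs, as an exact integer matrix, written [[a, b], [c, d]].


[[0, -17], [0, -10]]

w(u2, u1) = [[-5, -3], [-2, -2]]
w(w(u2, u1), u3) = [[-11, -3], [-6, -2]]
w(w(w(u2, u1), u3), u4) = [[0, -17], [0, -10]]


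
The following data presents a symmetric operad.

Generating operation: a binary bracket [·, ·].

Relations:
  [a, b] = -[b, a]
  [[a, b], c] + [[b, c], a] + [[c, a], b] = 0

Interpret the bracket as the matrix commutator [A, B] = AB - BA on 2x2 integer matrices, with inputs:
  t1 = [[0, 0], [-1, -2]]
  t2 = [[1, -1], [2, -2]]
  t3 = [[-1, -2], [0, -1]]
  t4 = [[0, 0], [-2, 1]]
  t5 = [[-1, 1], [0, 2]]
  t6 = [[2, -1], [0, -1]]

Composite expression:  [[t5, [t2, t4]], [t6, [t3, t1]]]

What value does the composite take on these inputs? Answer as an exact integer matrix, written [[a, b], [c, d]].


[t2, t4] = [[2, -1], [4, -2]]
[t5, [t2, t4]] = [[4, -1], [12, -4]]
[t3, t1] = [[2, 4], [0, -2]]
[t6, [t3, t1]] = [[0, 16], [0, 0]]
[[t5, [t2, t4]], [t6, [t3, t1]]] = [[-192, 128], [0, 192]]

[[-192, 128], [0, 192]]


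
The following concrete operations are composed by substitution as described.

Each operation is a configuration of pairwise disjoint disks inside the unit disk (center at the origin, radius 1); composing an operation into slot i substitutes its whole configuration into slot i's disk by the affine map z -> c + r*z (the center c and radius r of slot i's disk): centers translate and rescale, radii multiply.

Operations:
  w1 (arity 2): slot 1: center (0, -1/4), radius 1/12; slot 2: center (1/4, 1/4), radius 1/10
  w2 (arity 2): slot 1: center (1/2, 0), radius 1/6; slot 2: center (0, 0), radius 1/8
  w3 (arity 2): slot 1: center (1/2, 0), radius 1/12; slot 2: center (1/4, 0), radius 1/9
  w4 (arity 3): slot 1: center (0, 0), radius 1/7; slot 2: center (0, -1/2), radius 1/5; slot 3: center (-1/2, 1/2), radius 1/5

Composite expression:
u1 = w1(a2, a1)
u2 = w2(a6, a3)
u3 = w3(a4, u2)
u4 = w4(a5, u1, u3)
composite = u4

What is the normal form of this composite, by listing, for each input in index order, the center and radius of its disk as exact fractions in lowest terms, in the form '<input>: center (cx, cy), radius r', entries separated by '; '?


a1: center (1/20, -9/20), radius 1/50; a2: center (0, -11/20), radius 1/60; a3: center (-9/20, 1/2), radius 1/360; a4: center (-2/5, 1/2), radius 1/60; a5: center (0, 0), radius 1/7; a6: center (-79/180, 1/2), radius 1/270

Below w4, radii multiply path by path; the a-disk centers shift.
input a5: applying the 1 nested substitution gives center (0, 0), radius 1/7
input a2: applying the 2 nested substitutions gives center (0, -11/20), radius 1/60
input a1: applying the 2 nested substitutions gives center (1/20, -9/20), radius 1/50
input a4: applying the 2 nested substitutions gives center (-2/5, 1/2), radius 1/60
input a6: applying the 3 nested substitutions gives center (-79/180, 1/2), radius 1/270
input a3: applying the 3 nested substitutions gives center (-9/20, 1/2), radius 1/360


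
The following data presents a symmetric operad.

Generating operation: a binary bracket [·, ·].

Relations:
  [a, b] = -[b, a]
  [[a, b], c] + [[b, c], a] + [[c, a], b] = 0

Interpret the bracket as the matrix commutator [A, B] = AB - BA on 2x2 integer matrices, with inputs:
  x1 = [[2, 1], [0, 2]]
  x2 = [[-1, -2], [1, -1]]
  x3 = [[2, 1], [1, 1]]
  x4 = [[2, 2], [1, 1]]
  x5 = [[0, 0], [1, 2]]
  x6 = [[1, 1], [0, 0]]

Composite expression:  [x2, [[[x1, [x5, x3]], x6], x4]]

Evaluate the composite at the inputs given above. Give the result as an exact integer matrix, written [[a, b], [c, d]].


[[4, 16], [8, -4]]

[x5, x3] = [[-1, -2], [3, 1]]
[x1, [x5, x3]] = [[3, 2], [0, -3]]
[[x1, [x5, x3]], x6] = [[0, 4], [0, 0]]
[[[x1, [x5, x3]], x6], x4] = [[4, -4], [0, -4]]
[x2, [[[x1, [x5, x3]], x6], x4]] = [[4, 16], [8, -4]]
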